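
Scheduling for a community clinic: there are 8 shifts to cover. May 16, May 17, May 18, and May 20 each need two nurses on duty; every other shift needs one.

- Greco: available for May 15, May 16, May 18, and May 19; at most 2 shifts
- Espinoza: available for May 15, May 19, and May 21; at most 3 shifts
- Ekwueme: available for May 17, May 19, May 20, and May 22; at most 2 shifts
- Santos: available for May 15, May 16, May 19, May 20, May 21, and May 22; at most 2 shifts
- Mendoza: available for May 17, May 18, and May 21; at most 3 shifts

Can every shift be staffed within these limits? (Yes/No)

Total capacity is 12 and 12 slots are needed, so capacity alone doesn't rule it out.
Shifts {May 16, May 17, May 20, May 22} need 7 worker-slots in total, but the nurses available for any of those shifts (Greco, Ekwueme, Santos, and Mendoza) can supply at most 6 among them. So no valid schedule exists.

No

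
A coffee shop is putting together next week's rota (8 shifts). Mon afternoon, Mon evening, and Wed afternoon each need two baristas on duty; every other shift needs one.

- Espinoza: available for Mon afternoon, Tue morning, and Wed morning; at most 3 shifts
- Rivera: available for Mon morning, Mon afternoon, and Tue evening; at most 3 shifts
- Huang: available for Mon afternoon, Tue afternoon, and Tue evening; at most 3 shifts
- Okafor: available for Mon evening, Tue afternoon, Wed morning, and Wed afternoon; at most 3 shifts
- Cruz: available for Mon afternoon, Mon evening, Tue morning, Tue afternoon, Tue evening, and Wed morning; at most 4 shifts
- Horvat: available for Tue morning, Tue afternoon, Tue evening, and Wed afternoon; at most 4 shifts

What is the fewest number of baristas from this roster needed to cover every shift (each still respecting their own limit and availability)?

11 slots to fill and no one can take more than 4, so at least ⌈11/4⌉ = 3 baristas are needed.
Shifts {Mon afternoon, Wed afternoon} need 4 slots, but among the baristas available for them (Espinoza, Rivera, Huang, Okafor, Cruz, and Horvat) any 3 together supply at most 3. So 3 baristas are not enough.
Rivera, Okafor, Cruz, and Horvat alone can cover everything: Mon morning→Rivera, Mon afternoon→Rivera+Cruz, Mon evening→Okafor+Cruz, Tue morning→Cruz, Tue afternoon→Cruz, Tue evening→Rivera, Wed morning→Okafor, Wed afternoon→Okafor+Horvat.

4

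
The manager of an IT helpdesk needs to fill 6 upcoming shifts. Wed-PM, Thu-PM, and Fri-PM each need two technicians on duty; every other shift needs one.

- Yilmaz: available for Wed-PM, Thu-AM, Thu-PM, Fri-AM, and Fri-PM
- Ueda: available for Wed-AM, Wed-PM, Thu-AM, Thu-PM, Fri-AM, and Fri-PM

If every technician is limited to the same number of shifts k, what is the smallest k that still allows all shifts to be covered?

With 2 technicians and 9 worker-slots to fill, someone must work at least ⌈9/2⌉ = 5 shifts, so k ≥ 5.
k = 5 works: Wed-AM→Ueda, Wed-PM→Yilmaz+Ueda, Thu-AM→Yilmaz, Thu-PM→Yilmaz+Ueda, Fri-AM→Yilmaz, Fri-PM→Yilmaz+Ueda.
Loads: Yilmaz 5, Ueda 4 — all ≤ 5.

5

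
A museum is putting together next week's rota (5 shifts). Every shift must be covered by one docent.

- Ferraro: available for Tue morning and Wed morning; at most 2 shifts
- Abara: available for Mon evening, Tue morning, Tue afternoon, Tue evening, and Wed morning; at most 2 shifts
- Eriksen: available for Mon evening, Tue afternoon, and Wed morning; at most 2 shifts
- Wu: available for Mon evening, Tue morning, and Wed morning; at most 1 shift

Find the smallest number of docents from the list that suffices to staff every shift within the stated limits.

3

5 slots to fill and no one can take more than 2, so at least ⌈5/2⌉ = 3 docents are needed.
Ferraro, Abara, and Eriksen alone can cover everything: Mon evening→Abara, Tue morning→Ferraro, Tue afternoon→Eriksen, Tue evening→Abara, Wed morning→Ferraro.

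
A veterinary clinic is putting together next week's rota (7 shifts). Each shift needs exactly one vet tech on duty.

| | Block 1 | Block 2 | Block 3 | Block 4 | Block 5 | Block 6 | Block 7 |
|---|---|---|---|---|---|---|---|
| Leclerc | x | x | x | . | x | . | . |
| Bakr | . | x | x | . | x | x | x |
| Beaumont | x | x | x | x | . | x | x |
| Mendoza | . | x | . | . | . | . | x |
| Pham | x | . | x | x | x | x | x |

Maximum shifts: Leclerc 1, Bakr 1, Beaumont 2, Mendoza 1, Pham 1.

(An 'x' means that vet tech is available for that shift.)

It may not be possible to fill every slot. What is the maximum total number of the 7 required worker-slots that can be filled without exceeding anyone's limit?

6

Total capacity across all vet techs is 1+1+2+1+1 = 6, and 7 slots are needed, so at most 6 can be filled.
An assignment achieving 6: Block 1→Leclerc, Block 2→Mendoza, Block 3→Pham, Block 4→Beaumont, Block 5→Bakr, Block 6→Beaumont.
Loads: Leclerc 1/1, Bakr 1/1, Beaumont 2/2, Mendoza 1/1, Pham 1/1.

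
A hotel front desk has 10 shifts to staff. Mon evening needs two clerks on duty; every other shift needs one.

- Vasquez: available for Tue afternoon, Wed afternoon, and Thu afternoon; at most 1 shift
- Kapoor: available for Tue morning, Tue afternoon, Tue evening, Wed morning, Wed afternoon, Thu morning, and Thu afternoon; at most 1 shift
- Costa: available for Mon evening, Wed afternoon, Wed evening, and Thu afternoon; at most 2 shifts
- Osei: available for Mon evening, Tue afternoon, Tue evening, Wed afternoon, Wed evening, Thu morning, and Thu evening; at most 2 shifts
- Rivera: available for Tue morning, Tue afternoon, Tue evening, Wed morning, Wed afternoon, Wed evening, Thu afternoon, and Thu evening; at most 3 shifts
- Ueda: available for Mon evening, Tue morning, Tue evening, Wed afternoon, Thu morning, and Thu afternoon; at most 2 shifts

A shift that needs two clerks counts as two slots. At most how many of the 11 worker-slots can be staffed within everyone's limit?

Total capacity across all clerks is 1+1+2+2+3+2 = 11, and 11 slots are needed, so at most 11 can be filled.
An assignment achieving 11: Mon evening→Costa+Osei, Tue morning→Rivera, Tue afternoon→Vasquez, Tue evening→Rivera, Wed morning→Kapoor, Wed afternoon→Ueda, Wed evening→Costa, Thu morning→Ueda, Thu afternoon→Rivera, Thu evening→Osei.
Loads: Vasquez 1/1, Kapoor 1/1, Costa 2/2, Osei 2/2, Rivera 3/3, Ueda 2/2.

11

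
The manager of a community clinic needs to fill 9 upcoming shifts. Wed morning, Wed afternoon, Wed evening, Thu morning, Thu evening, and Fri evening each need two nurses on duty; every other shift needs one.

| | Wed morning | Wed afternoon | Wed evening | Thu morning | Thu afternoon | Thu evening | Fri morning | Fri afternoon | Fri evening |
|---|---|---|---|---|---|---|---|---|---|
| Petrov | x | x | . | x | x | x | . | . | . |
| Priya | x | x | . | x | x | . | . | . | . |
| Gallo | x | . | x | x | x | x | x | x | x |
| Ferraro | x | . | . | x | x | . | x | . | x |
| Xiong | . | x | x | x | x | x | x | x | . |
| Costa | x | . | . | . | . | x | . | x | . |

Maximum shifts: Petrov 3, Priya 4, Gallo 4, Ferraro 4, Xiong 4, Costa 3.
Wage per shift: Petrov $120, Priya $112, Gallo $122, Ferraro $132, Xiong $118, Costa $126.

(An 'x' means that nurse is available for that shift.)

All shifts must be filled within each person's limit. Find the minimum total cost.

$1778

Wed evening can only be covered by Gallo and Xiong, so that assignment is forced.
Fri evening can only be covered by Gallo and Ferraro, so that assignment is forced.
Picking the cheapest available nurse for each shift independently would cost $1772, but that ignores the shift limits.
An optimal schedule: Wed morning→Priya+Petrov, Wed afternoon→Priya+Xiong, Wed evening→Xiong+Gallo, Thu morning→Priya+Petrov, Thu afternoon→Priya, Thu evening→Petrov+Gallo, Fri morning→Xiong, Fri afternoon→Xiong, Fri evening→Gallo+Ferraro.
Total: 112 + 120 + 112 + 118 + 118 + 122 + 112 + 120 + 112 + 120 + 122 + 118 + 118 + 122 + 132 = $1778.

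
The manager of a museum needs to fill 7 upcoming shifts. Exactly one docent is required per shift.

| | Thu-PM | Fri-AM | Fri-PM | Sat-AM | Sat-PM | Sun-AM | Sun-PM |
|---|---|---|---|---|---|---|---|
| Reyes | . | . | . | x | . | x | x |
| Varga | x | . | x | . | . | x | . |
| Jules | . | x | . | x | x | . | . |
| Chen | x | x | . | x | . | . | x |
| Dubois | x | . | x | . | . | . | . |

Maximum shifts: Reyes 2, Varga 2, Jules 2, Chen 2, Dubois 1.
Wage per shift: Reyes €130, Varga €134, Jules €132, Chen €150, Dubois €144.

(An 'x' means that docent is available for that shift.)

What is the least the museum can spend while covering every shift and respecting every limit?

Sat-PM can only be covered by Jules, so that assignment is forced.
Picking the cheapest available docent for each shift independently would cost €922, but that ignores the shift limits.
An optimal schedule: Thu-PM→Dubois, Fri-AM→Jules, Fri-PM→Varga, Sat-AM→Reyes, Sat-PM→Jules, Sun-AM→Varga, Sun-PM→Reyes.
Total: 144 + 132 + 134 + 130 + 132 + 134 + 130 = €936.

€936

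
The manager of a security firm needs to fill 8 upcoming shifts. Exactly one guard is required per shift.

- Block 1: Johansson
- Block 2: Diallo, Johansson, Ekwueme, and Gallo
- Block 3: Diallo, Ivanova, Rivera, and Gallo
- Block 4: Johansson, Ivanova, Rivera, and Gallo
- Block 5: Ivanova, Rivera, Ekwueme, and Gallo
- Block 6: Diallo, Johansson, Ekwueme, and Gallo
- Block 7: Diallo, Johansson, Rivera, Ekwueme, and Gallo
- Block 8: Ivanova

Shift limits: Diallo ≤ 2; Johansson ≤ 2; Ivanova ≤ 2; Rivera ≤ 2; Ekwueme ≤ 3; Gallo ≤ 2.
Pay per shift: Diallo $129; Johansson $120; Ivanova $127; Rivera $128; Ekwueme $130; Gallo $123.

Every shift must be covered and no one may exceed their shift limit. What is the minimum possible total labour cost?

$996

Block 1 can only be covered by Johansson, so that assignment is forced.
Block 8 can only be covered by Ivanova, so that assignment is forced.
Picking the cheapest available guard for each shift independently would cost $973, but that ignores the shift limits.
An optimal schedule: Block 1→Johansson, Block 2→Johansson, Block 3→Gallo, Block 4→Ivanova, Block 5→Rivera, Block 6→Gallo, Block 7→Rivera, Block 8→Ivanova.
Total: 120 + 120 + 123 + 127 + 128 + 123 + 128 + 127 = $996.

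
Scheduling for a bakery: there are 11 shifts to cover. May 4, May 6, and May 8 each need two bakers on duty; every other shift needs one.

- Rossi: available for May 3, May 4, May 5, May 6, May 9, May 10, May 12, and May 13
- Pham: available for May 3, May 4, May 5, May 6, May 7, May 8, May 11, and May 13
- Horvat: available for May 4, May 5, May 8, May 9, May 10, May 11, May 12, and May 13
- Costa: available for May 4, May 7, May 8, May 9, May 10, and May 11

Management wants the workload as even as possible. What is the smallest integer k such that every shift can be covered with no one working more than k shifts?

4

With 4 bakers and 14 worker-slots to fill, someone must work at least ⌈14/4⌉ = 4 shifts, so k ≥ 4.
k = 4 works: May 3→Rossi, May 4→Horvat+Costa, May 5→Rossi, May 6→Rossi+Pham, May 7→Pham, May 8→Pham+Horvat, May 9→Horvat, May 10→Horvat, May 11→Costa, May 12→Rossi, May 13→Pham.
Loads: Rossi 4, Pham 4, Horvat 4, Costa 2 — all ≤ 4.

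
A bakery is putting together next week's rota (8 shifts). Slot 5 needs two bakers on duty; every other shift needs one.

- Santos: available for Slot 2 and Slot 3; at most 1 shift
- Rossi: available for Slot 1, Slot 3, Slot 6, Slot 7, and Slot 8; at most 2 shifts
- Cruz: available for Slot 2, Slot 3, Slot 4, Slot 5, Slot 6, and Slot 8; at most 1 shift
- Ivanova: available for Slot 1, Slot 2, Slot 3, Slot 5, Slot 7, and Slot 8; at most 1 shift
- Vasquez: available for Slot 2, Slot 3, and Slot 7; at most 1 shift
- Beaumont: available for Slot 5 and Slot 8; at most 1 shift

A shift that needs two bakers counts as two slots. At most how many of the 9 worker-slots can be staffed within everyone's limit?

7

Total capacity across all bakers is 1+2+1+1+1+1 = 7, and 9 slots are needed, so at most 7 can be filled.
An assignment achieving 7: Slot 1→Rossi, Slot 2→Santos, Slot 4→Cruz, Slot 5→Ivanova+Beaumont, Slot 6→Rossi, Slot 7→Vasquez.
Loads: Santos 1/1, Rossi 2/2, Cruz 1/1, Ivanova 1/1, Vasquez 1/1, Beaumont 1/1.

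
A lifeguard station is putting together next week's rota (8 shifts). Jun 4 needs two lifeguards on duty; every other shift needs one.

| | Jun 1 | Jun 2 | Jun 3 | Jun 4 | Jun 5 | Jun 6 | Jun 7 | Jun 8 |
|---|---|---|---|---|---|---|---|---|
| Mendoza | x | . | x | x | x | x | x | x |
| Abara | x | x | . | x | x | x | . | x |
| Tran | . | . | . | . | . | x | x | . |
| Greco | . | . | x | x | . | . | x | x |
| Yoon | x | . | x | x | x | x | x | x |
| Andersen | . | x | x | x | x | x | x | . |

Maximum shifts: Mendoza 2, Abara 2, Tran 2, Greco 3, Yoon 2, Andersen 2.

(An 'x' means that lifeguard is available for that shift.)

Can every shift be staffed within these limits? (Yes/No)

One valid schedule: Jun 1→Mendoza, Jun 2→Abara, Jun 3→Mendoza, Jun 4→Greco+Yoon, Jun 5→Abara, Jun 6→Tran, Jun 7→Tran, Jun 8→Greco.
Loads: Mendoza 2/2, Abara 2/2, Tran 2/2, Greco 2/3, Yoon 1/2, Andersen 0/2 — all within limits.

Yes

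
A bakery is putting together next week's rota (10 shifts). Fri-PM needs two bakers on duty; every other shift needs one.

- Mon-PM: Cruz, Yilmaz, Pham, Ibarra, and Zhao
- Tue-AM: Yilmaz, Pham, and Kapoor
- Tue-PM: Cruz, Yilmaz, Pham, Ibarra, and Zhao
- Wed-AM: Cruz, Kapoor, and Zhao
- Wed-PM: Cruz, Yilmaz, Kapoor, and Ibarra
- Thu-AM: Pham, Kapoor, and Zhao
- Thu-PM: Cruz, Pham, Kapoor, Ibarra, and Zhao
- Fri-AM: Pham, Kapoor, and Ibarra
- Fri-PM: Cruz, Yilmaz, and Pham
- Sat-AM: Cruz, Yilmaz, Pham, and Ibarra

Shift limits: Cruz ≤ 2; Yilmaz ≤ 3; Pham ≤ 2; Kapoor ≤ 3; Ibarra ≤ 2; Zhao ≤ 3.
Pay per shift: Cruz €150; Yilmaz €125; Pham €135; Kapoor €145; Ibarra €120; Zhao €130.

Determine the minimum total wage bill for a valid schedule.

Picking the cheapest available baker for each shift independently would cost €1365, but that ignores the shift limits.
An optimal schedule: Mon-PM→Zhao, Tue-AM→Yilmaz, Tue-PM→Pham, Wed-AM→Zhao, Wed-PM→Ibarra, Thu-AM→Zhao, Thu-PM→Kapoor, Fri-AM→Ibarra, Fri-PM→Yilmaz+Pham, Sat-AM→Yilmaz.
Total: 130 + 125 + 135 + 130 + 120 + 130 + 145 + 120 + 125 + 135 + 125 = €1420.

€1420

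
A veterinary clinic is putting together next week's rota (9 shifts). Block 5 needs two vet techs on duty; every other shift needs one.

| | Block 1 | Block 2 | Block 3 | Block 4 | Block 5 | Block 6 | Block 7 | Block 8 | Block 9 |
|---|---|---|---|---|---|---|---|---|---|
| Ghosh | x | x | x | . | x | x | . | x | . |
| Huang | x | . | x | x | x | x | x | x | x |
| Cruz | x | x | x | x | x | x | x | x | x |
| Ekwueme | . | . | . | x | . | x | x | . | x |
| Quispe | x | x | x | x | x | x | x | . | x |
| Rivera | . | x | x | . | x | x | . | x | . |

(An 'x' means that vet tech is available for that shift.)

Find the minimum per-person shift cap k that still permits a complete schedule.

2

With 6 vet techs and 10 worker-slots to fill, someone must work at least ⌈10/6⌉ = 2 shifts, so k ≥ 2.
k = 2 works: Block 1→Ghosh, Block 2→Ghosh, Block 3→Quispe, Block 4→Huang, Block 5→Quispe+Rivera, Block 6→Ekwueme, Block 7→Huang, Block 8→Cruz, Block 9→Cruz.
Loads: Ghosh 2, Huang 2, Cruz 2, Ekwueme 1, Quispe 2, Rivera 1 — all ≤ 2.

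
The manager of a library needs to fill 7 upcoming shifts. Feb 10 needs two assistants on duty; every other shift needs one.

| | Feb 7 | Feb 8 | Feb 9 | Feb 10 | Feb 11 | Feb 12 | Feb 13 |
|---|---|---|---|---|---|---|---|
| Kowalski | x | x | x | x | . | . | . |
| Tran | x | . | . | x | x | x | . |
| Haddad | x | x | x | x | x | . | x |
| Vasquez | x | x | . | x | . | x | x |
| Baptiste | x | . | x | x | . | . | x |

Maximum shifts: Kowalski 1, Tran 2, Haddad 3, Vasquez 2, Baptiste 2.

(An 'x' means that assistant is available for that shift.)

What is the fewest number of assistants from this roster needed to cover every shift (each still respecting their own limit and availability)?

4

8 slots to fill and no one can take more than 3, so at least ⌈8/3⌉ = 3 assistants are needed.
Any 3 assistants together have capacity at most 3+2+2 = 7 < 8 slots, so 3 can never suffice.
Kowalski, Tran, Haddad, and Vasquez alone can cover everything: Feb 7→Vasquez, Feb 8→Haddad, Feb 9→Kowalski, Feb 10→Haddad+Vasquez, Feb 11→Tran, Feb 12→Tran, Feb 13→Haddad.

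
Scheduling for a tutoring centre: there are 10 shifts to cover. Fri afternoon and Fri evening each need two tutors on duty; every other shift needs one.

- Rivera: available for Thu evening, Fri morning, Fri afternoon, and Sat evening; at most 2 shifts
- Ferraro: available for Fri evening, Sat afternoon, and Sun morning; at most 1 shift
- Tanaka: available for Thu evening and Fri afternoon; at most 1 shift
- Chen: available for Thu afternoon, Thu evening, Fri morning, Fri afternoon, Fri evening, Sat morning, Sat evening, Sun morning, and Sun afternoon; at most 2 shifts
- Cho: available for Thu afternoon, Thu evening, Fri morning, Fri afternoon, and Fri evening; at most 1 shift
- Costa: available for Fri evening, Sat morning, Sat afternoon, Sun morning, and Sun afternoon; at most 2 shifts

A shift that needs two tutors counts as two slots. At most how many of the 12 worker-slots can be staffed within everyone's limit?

9

Total capacity across all tutors is 2+1+1+2+1+2 = 9, and 12 slots are needed, so at most 9 can be filled.
An assignment achieving 9: Thu afternoon→Chen, Thu evening→Tanaka, Fri morning→Rivera, Fri afternoon→Cho, Sat morning→Chen, Sat afternoon→Ferraro, Sat evening→Rivera, Sun morning→Costa, Sun afternoon→Costa.
Loads: Rivera 2/2, Ferraro 1/1, Tanaka 1/1, Chen 2/2, Cho 1/1, Costa 2/2.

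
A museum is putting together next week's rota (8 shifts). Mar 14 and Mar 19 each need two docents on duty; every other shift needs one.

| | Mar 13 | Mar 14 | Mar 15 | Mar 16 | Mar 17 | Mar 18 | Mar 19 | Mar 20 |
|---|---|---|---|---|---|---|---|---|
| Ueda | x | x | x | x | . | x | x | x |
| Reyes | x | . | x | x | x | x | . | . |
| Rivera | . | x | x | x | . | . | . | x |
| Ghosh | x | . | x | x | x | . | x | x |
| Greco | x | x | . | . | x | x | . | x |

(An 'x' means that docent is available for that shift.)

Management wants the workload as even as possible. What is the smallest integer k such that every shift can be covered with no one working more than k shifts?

2

With 5 docents and 10 worker-slots to fill, someone must work at least ⌈10/5⌉ = 2 shifts, so k ≥ 2.
k = 2 works: Mar 13→Greco, Mar 14→Ueda+Rivera, Mar 15→Rivera, Mar 16→Ghosh, Mar 17→Reyes, Mar 18→Reyes, Mar 19→Ueda+Ghosh, Mar 20→Greco.
Loads: Ueda 2, Reyes 2, Rivera 2, Ghosh 2, Greco 2 — all ≤ 2.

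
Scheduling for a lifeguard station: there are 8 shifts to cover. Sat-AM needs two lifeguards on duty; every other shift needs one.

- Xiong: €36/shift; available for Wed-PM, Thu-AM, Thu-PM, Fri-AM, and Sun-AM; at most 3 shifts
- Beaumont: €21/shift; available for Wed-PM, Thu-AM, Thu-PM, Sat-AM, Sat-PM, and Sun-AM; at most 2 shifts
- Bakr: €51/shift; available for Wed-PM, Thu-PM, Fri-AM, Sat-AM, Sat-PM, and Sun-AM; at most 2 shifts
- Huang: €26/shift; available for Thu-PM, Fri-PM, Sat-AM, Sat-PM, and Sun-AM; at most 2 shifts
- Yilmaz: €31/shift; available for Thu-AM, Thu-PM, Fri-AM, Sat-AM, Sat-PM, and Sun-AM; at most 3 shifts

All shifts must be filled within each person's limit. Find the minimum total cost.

Fri-PM can only be covered by Huang, so that assignment is forced.
Picking the cheapest available lifeguard for each shift independently would cost €209, but that ignores the shift limits.
An optimal schedule: Wed-PM→Beaumont, Thu-AM→Beaumont, Thu-PM→Xiong, Fri-AM→Yilmaz, Fri-PM→Huang, Sat-AM→Huang+Yilmaz, Sat-PM→Yilmaz, Sun-AM→Xiong.
Total: 21 + 21 + 36 + 31 + 26 + 26 + 31 + 31 + 36 = €259.

€259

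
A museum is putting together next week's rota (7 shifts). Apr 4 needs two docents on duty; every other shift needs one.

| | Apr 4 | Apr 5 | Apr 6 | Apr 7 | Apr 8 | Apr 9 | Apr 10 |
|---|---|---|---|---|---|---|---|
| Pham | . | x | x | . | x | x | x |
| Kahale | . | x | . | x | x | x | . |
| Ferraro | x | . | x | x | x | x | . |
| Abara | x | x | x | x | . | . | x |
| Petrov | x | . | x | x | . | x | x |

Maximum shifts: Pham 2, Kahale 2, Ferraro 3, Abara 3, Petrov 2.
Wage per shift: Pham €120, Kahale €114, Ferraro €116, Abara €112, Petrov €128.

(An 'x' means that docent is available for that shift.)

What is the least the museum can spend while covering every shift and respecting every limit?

€912

Picking the cheapest available docent for each shift independently would cost €904, but that ignores the shift limits.
An optimal schedule: Apr 4→Abara+Ferraro, Apr 5→Abara, Apr 6→Ferraro, Apr 7→Kahale, Apr 8→Kahale, Apr 9→Ferraro, Apr 10→Abara.
Total: 112 + 116 + 112 + 116 + 114 + 114 + 116 + 112 = €912.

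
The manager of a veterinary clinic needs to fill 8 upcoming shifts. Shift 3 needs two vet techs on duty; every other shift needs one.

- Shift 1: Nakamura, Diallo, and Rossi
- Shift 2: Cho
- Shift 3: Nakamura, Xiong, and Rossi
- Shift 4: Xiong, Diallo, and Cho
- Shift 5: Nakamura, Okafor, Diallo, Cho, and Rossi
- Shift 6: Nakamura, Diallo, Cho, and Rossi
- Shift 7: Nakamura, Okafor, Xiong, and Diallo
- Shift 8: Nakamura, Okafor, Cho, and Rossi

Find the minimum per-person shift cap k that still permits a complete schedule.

2

With 6 vet techs and 9 worker-slots to fill, someone must work at least ⌈9/6⌉ = 2 shifts, so k ≥ 2.
k = 2 works: Shift 1→Nakamura, Shift 2→Cho, Shift 3→Nakamura+Xiong, Shift 4→Xiong, Shift 5→Diallo, Shift 6→Diallo, Shift 7→Okafor, Shift 8→Okafor.
Loads: Nakamura 2, Okafor 2, Xiong 2, Diallo 2, Cho 1, Rossi 0 — all ≤ 2.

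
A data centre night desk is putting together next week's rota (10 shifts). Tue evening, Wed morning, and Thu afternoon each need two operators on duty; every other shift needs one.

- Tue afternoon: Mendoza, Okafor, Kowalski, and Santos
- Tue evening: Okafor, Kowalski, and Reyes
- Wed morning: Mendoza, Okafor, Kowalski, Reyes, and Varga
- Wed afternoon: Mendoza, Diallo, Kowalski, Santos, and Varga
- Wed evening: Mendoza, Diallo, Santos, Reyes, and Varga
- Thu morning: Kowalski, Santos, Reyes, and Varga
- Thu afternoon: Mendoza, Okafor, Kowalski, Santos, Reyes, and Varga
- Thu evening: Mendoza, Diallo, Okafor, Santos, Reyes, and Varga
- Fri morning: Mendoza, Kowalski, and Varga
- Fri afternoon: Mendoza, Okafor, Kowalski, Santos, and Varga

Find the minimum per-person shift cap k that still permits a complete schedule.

2

With 7 operators and 13 worker-slots to fill, someone must work at least ⌈13/7⌉ = 2 shifts, so k ≥ 2.
k = 2 works: Tue afternoon→Mendoza, Tue evening→Okafor+Kowalski, Wed morning→Reyes+Varga, Wed afternoon→Diallo, Wed evening→Diallo, Thu morning→Kowalski, Thu afternoon→Santos+Reyes, Thu evening→Santos, Fri morning→Mendoza, Fri afternoon→Okafor.
Loads: Mendoza 2, Diallo 2, Okafor 2, Kowalski 2, Santos 2, Reyes 2, Varga 1 — all ≤ 2.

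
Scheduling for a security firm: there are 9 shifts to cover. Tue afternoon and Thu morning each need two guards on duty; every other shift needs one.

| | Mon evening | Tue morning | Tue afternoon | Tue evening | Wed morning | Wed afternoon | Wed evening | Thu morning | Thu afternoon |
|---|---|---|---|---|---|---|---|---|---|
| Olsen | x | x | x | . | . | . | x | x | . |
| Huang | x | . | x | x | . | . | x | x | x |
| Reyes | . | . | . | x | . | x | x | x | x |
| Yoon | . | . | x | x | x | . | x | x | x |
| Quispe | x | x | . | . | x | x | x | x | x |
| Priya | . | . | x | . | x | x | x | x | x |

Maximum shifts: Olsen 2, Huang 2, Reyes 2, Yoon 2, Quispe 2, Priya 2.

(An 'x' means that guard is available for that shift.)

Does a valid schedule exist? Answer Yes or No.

One valid schedule: Mon evening→Olsen, Tue morning→Olsen, Tue afternoon→Yoon+Priya, Tue evening→Huang, Wed morning→Yoon, Wed afternoon→Reyes, Wed evening→Reyes, Thu morning→Quispe+Priya, Thu afternoon→Huang.
Loads: Olsen 2/2, Huang 2/2, Reyes 2/2, Yoon 2/2, Quispe 1/2, Priya 2/2 — all within limits.

Yes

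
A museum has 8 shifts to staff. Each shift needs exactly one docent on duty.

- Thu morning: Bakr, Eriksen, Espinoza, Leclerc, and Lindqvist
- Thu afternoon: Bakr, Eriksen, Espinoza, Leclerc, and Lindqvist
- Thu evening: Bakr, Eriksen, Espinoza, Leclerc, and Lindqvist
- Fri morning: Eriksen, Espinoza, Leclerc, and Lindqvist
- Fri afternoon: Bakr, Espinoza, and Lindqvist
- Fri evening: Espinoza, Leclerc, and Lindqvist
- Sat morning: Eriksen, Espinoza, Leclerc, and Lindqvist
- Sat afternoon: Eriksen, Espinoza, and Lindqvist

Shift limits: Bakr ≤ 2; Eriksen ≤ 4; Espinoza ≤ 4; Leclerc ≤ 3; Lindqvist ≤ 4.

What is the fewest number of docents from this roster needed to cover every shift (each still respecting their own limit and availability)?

2

8 slots to fill and no one can take more than 4, so at least ⌈8/4⌉ = 2 docents are needed.
Eriksen and Espinoza alone can cover everything: Thu morning→Eriksen, Thu afternoon→Eriksen, Thu evening→Eriksen, Fri morning→Eriksen, Fri afternoon→Espinoza, Fri evening→Espinoza, Sat morning→Espinoza, Sat afternoon→Espinoza.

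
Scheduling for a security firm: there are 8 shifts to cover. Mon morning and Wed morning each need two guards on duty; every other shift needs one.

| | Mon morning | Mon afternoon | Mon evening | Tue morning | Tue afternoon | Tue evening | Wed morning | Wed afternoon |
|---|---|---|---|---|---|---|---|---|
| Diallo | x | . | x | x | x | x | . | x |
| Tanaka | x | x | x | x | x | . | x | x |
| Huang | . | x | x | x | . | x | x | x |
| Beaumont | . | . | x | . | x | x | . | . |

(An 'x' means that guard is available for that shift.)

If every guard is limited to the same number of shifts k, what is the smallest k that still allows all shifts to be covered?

3

With 4 guards and 10 worker-slots to fill, someone must work at least ⌈10/4⌉ = 3 shifts, so k ≥ 3.
k = 3 works: Mon morning→Diallo+Tanaka, Mon afternoon→Tanaka, Mon evening→Beaumont, Tue morning→Diallo, Tue afternoon→Diallo, Tue evening→Huang, Wed morning→Tanaka+Huang, Wed afternoon→Huang.
Loads: Diallo 3, Tanaka 3, Huang 3, Beaumont 1 — all ≤ 3.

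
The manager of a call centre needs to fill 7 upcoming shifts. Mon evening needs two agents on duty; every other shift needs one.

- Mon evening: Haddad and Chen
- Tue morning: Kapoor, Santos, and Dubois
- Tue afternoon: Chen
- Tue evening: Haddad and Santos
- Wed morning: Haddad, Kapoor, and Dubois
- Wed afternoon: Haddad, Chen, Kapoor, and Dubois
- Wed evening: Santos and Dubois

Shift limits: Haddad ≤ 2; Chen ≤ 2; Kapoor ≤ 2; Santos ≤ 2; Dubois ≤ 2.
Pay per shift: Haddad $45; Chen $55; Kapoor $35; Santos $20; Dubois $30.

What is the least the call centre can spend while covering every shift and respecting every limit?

$290

Mon evening can only be covered by Haddad and Chen, so that assignment is forced.
Tue afternoon can only be covered by Chen, so that assignment is forced.
Picking the cheapest available agent for each shift independently would cost $275, but that ignores the shift limits.
An optimal schedule: Mon evening→Haddad+Chen, Tue morning→Dubois, Tue afternoon→Chen, Tue evening→Santos, Wed morning→Dubois, Wed afternoon→Kapoor, Wed evening→Santos.
Total: 45 + 55 + 30 + 55 + 20 + 30 + 35 + 20 = $290.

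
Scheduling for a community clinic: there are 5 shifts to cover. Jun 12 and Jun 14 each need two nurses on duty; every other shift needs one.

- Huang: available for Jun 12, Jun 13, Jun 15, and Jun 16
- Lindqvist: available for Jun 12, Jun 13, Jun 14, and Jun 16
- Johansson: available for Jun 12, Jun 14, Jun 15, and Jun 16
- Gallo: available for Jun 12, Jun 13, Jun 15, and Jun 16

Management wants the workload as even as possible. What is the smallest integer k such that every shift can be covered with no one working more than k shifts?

With 4 nurses and 7 worker-slots to fill, someone must work at least ⌈7/4⌉ = 2 shifts, so k ≥ 2.
k = 2 works: Jun 12→Johansson+Gallo, Jun 13→Huang, Jun 14→Lindqvist+Johansson, Jun 15→Huang, Jun 16→Lindqvist.
Loads: Huang 2, Lindqvist 2, Johansson 2, Gallo 1 — all ≤ 2.

2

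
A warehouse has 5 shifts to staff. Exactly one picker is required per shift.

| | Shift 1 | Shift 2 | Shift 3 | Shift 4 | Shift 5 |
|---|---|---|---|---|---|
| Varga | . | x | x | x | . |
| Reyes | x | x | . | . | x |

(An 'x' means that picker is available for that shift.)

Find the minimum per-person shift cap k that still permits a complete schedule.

With 2 pickers and 5 worker-slots to fill, someone must work at least ⌈5/2⌉ = 3 shifts, so k ≥ 3.
k = 3 works: Shift 1→Reyes, Shift 2→Varga, Shift 3→Varga, Shift 4→Varga, Shift 5→Reyes.
Loads: Varga 3, Reyes 2 — all ≤ 3.

3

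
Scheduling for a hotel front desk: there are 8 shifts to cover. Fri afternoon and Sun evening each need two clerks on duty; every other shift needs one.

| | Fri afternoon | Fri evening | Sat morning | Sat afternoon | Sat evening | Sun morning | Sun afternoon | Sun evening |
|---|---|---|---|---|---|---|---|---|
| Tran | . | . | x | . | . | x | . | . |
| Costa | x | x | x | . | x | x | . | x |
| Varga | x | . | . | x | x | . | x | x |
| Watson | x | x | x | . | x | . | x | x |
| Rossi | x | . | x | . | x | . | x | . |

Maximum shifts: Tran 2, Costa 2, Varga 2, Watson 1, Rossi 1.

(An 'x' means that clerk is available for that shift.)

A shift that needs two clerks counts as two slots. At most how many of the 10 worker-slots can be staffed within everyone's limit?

8

Total capacity across all clerks is 2+2+2+1+1 = 8, and 10 slots are needed, so at most 8 can be filled.
An assignment achieving 8: Fri afternoon→Rossi, Fri evening→Costa, Sat morning→Tran, Sat afternoon→Varga, Sun morning→Tran, Sun afternoon→Varga, Sun evening→Costa+Watson.
Loads: Tran 2/2, Costa 2/2, Varga 2/2, Watson 1/1, Rossi 1/1.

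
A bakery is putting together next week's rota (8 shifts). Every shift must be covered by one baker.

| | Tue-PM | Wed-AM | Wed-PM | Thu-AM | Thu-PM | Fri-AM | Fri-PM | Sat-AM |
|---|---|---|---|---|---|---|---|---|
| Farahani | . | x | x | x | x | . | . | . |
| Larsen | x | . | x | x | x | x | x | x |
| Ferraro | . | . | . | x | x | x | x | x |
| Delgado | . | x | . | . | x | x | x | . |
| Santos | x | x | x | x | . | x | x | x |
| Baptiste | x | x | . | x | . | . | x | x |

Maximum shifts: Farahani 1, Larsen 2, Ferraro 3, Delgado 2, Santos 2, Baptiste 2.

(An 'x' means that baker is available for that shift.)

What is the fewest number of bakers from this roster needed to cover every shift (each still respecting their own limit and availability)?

8 slots to fill and no one can take more than 3, so at least ⌈8/3⌉ = 3 bakers are needed.
Any 3 bakers together have capacity at most 3+2+2 = 7 < 8 slots, so 3 can never suffice.
Farahani, Larsen, Ferraro, and Delgado alone can cover everything: Tue-PM→Larsen, Wed-AM→Farahani, Wed-PM→Larsen, Thu-AM→Ferraro, Thu-PM→Delgado, Fri-AM→Ferraro, Fri-PM→Delgado, Sat-AM→Ferraro.

4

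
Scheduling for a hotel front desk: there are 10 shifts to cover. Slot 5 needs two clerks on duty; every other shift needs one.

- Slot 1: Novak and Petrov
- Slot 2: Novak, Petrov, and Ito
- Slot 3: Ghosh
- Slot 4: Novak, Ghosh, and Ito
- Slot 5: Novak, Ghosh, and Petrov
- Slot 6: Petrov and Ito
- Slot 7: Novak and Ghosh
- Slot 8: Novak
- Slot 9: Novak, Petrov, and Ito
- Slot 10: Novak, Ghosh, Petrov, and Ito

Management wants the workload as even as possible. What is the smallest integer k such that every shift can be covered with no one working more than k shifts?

With 4 clerks and 11 worker-slots to fill, someone must work at least ⌈11/4⌉ = 3 shifts, so k ≥ 3.
k = 3 works: Slot 1→Novak, Slot 2→Petrov, Slot 3→Ghosh, Slot 4→Ghosh, Slot 5→Ghosh+Petrov, Slot 6→Petrov, Slot 7→Novak, Slot 8→Novak, Slot 9→Ito, Slot 10→Ito.
Loads: Novak 3, Ghosh 3, Petrov 3, Ito 2 — all ≤ 3.

3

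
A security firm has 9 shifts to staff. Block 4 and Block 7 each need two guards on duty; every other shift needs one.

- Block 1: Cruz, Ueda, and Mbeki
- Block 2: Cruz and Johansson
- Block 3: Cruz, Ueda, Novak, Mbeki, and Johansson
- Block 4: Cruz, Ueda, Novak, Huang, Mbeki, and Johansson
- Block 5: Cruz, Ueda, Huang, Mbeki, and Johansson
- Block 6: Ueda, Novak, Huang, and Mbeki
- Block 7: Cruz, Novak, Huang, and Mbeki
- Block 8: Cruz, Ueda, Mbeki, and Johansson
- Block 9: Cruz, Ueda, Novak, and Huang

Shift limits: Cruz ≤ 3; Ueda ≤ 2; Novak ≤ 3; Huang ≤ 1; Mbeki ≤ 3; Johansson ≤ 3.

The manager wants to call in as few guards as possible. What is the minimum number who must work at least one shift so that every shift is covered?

4

11 slots to fill and no one can take more than 3, so at least ⌈11/3⌉ = 4 guards are needed.
Cruz, Ueda, Novak, and Mbeki alone can cover everything: Block 1→Cruz, Block 2→Cruz, Block 3→Mbeki, Block 4→Novak+Mbeki, Block 5→Cruz, Block 6→Ueda, Block 7→Novak+Mbeki, Block 8→Ueda, Block 9→Novak.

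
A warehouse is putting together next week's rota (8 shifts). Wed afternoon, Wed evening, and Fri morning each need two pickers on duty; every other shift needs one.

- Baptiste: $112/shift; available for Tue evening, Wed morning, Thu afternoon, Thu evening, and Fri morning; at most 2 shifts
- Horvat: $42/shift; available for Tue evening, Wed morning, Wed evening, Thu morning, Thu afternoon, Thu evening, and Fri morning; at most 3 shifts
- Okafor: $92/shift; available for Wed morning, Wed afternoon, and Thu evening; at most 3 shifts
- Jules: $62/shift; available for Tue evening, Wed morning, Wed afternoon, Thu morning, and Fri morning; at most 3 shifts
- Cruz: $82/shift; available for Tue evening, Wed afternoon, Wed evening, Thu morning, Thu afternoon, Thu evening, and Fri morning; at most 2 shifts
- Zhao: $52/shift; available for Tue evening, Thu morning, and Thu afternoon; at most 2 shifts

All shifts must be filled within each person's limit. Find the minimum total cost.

Wed evening can only be covered by Horvat and Cruz, so that assignment is forced.
Picking the cheapest available picker for each shift independently would cost $582, but that ignores the shift limits.
An optimal schedule: Tue evening→Jules, Wed morning→Horvat, Wed afternoon→Jules+Cruz, Wed evening→Horvat+Cruz, Thu morning→Zhao, Thu afternoon→Zhao, Thu evening→Okafor, Fri morning→Horvat+Jules.
Total: 62 + 42 + 62 + 82 + 42 + 82 + 52 + 52 + 92 + 42 + 62 = $672.

$672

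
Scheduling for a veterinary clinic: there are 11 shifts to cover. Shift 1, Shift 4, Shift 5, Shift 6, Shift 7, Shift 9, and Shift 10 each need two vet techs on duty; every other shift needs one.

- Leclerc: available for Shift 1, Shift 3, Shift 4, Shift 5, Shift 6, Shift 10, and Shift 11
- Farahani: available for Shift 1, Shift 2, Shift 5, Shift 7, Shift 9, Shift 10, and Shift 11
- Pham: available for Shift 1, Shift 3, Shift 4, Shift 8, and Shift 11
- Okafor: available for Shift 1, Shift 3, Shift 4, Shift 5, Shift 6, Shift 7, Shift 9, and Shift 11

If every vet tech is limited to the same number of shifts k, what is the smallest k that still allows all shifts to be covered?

5

With 4 vet techs and 18 worker-slots to fill, someone must work at least ⌈18/4⌉ = 5 shifts, so k ≥ 5.
k = 5 works: Shift 1→Pham+Okafor, Shift 2→Farahani, Shift 3→Leclerc, Shift 4→Leclerc+Pham, Shift 5→Leclerc+Farahani, Shift 6→Leclerc+Okafor, Shift 7→Farahani+Okafor, Shift 8→Pham, Shift 9→Farahani+Okafor, Shift 10→Leclerc+Farahani, Shift 11→Pham.
Loads: Leclerc 5, Farahani 5, Pham 4, Okafor 4 — all ≤ 5.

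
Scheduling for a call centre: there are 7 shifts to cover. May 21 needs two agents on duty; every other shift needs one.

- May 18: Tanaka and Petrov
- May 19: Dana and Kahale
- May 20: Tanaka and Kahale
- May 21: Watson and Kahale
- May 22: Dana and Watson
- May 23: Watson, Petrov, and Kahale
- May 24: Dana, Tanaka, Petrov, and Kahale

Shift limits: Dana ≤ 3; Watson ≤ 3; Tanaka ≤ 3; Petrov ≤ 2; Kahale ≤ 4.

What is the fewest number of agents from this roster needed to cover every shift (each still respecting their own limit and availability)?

3

8 slots to fill and no one can take more than 4, so at least ⌈8/4⌉ = 2 agents are needed.
Any 2 agents together have capacity at most 4+3 = 7 < 8 slots, so 2 can never suffice.
Watson, Tanaka, and Kahale alone can cover everything: May 18→Tanaka, May 19→Kahale, May 20→Tanaka, May 21→Watson+Kahale, May 22→Watson, May 23→Watson, May 24→Tanaka.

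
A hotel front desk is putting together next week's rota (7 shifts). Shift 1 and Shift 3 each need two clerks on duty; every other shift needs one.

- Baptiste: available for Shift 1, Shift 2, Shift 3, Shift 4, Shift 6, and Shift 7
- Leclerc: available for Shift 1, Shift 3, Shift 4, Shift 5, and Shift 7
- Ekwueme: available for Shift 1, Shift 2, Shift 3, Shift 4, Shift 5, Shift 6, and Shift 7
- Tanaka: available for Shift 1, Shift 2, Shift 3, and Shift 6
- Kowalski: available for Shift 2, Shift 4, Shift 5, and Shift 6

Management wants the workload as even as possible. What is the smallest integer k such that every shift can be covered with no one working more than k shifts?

2

With 5 clerks and 9 worker-slots to fill, someone must work at least ⌈9/5⌉ = 2 shifts, so k ≥ 2.
k = 2 works: Shift 1→Ekwueme+Tanaka, Shift 2→Baptiste, Shift 3→Ekwueme+Tanaka, Shift 4→Leclerc, Shift 5→Leclerc, Shift 6→Kowalski, Shift 7→Baptiste.
Loads: Baptiste 2, Leclerc 2, Ekwueme 2, Tanaka 2, Kowalski 1 — all ≤ 2.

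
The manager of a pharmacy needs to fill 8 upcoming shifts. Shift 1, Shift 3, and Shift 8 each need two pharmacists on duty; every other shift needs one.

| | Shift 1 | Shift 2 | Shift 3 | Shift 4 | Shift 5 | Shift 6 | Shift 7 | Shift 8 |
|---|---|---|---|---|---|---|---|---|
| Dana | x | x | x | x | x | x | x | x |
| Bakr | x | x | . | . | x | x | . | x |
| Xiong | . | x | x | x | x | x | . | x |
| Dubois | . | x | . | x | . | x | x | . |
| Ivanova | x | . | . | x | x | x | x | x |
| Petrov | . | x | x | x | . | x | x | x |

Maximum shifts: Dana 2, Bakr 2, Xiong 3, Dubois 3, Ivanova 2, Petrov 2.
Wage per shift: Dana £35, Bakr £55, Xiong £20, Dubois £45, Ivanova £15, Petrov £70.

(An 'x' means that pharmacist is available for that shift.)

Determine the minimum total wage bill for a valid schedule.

Picking the cheapest available pharmacist for each shift independently would cost £220, but that ignores the shift limits.
An optimal schedule: Shift 1→Ivanova+Dana, Shift 2→Xiong, Shift 3→Xiong+Dana, Shift 4→Dubois, Shift 5→Ivanova, Shift 6→Dubois, Shift 7→Dubois, Shift 8→Xiong+Bakr.
Total: 15 + 35 + 20 + 20 + 35 + 45 + 15 + 45 + 45 + 20 + 55 = £350.

£350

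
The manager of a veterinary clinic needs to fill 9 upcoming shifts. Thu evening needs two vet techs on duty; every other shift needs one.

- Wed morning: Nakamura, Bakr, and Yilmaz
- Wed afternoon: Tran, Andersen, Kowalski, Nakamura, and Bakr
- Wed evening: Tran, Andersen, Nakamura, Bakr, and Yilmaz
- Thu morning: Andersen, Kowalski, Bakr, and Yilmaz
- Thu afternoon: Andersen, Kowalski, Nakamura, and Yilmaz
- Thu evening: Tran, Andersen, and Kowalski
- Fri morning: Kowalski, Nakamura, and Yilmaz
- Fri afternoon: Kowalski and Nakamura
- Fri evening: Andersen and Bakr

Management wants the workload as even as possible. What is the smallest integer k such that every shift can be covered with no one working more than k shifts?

With 6 vet techs and 10 worker-slots to fill, someone must work at least ⌈10/6⌉ = 2 shifts, so k ≥ 2.
k = 2 works: Wed morning→Nakamura, Wed afternoon→Tran, Wed evening→Bakr, Thu morning→Bakr, Thu afternoon→Nakamura, Thu evening→Tran+Andersen, Fri morning→Kowalski, Fri afternoon→Kowalski, Fri evening→Andersen.
Loads: Tran 2, Andersen 2, Kowalski 2, Nakamura 2, Bakr 2, Yilmaz 0 — all ≤ 2.

2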